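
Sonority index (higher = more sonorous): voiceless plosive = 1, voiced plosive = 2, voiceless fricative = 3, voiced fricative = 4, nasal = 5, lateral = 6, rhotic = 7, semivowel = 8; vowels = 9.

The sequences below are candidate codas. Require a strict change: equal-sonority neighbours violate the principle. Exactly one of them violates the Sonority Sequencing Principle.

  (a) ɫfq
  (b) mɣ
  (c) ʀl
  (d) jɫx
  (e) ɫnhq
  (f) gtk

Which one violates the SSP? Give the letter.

f

(a) ɫfq: profile 6-3-1 — obeys.
(b) mɣ: profile 5-4 — obeys.
(c) ʀl: profile 7-6 — obeys.
(d) jɫx: profile 8-6-3 — obeys.
(e) ɫnhq: profile 6-5-3-1 — obeys.
(f) gtk: profile 2-1-1 — violates.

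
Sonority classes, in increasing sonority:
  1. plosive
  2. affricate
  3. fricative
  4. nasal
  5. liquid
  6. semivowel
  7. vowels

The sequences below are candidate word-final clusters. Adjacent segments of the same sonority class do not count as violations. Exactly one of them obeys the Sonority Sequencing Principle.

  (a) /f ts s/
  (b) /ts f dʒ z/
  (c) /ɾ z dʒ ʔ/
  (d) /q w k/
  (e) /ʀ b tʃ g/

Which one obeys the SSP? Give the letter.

c

(a) sonority 3-2-3: ill-formed.
(b) sonority 2-3-2-3: ill-formed.
(c) sonority 5-3-2-1: well-formed.
(d) sonority 1-6-1: ill-formed.
(e) sonority 5-1-2-1: ill-formed.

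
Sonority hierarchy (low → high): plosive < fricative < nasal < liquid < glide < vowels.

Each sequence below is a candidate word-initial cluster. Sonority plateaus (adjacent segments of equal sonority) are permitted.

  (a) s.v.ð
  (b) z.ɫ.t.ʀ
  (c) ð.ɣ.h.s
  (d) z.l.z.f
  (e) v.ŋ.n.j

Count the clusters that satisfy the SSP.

(a) s.v.ð: profile 2-2-2 — obeys.
(b) z.ɫ.t.ʀ: profile 2-4-1-4 — violates.
(c) ð.ɣ.h.s: profile 2-2-2-2 — obeys.
(d) z.l.z.f: profile 2-4-2-2 — violates.
(e) v.ŋ.n.j: profile 2-3-3-5 — obeys.

3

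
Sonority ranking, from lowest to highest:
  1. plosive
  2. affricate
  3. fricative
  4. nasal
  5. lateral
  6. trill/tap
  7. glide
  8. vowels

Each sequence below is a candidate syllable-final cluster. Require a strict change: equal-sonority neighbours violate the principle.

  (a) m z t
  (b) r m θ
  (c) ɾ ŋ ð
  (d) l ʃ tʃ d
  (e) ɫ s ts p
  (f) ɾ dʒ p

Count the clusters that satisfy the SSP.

6

(a) 4-3-1 → obeys
(b) 6-4-3 → obeys
(c) 6-4-3 → obeys
(d) 5-3-2-1 → obeys
(e) 5-3-2-1 → obeys
(f) 6-2-1 → obeys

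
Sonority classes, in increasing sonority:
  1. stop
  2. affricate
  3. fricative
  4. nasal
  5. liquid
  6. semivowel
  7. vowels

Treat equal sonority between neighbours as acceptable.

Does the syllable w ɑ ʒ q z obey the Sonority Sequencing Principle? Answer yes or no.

no

Onset: /w/ is a semivowel (sonority 6); then the nucleus /ɑ/ (sonority 7).
Onset profile 6-7 — rises to the nucleus.
Coda: /ʒ/ is a fricative (sonority 3), /q/ is a stop (sonority 1), /z/ is a fricative (sonority 3).
Coda profile 7-3-1-3 — does not fall throughout.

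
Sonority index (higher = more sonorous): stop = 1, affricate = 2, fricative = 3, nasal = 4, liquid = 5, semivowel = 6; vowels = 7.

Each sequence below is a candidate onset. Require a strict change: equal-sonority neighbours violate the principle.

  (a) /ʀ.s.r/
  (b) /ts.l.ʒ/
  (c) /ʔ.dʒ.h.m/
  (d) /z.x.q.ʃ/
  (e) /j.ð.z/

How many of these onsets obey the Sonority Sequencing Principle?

1

(a) 5-3-5 → violates
(b) 2-5-3 → violates
(c) 1-2-3-4 → obeys
(d) 3-3-1-3 → violates
(e) 6-3-3 → violates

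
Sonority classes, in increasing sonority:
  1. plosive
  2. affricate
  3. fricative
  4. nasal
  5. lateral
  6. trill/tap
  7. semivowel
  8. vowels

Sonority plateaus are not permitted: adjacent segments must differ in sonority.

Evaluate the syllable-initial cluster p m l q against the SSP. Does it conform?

/p/ — plosive, sonority 1.
/m/ — nasal, sonority 4.
/l/ — lateral, sonority 5.
/q/ — plosive, sonority 1.
The profile is 1-4-5-1. Between /l/ (5) and /q/ (1) sonority does not rise, so the cluster violates the SSP.

no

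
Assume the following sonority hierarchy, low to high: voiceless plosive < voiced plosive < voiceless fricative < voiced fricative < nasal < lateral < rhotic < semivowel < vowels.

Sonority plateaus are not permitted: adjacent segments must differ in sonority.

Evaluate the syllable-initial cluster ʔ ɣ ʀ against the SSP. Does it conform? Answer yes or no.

yes

/ʔ/: voiceless plosive = 1.
/ɣ/: voiced fricative = 4.
/ʀ/: rhotic = 7.
The profile 1-4-7 strictly rises, so the syllable-initial cluster satisfies the SSP.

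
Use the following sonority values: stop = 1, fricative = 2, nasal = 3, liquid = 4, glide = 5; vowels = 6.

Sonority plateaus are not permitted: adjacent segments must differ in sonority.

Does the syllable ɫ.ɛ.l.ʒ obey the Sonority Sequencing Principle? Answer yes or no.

yes

Onset: /ɫ/ is a liquid (sonority 4); then the nucleus /ɛ/ (sonority 6).
Onset profile 4-6 — rises to the nucleus.
Coda: /l/ is a liquid (sonority 4), /ʒ/ is a fricative (sonority 2).
Coda profile 6-4-2 — falls from the nucleus.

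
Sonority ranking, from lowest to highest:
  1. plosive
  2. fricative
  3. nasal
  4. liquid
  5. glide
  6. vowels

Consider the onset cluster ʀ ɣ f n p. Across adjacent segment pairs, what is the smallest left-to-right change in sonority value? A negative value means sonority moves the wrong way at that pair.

/ʀ/: liquid = 4.
/ɣ/: fricative = 2.
/f/: fricative = 2.
/n/: nasal = 3.
/p/: plosive = 1.
/ʀ/→/ɣ/: change -2.
/ɣ/→/f/: change +0.
/f/→/n/: change +1.
/n/→/p/: change -2.
Minimum = -2.

-2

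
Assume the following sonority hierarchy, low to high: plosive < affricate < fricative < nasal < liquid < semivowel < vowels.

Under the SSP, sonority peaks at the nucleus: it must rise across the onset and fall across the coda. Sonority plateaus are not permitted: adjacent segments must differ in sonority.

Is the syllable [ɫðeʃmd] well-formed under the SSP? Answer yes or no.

no

Onset: /ɫ/ is a liquid (sonority 5), /ð/ is a fricative (sonority 3); then the nucleus /e/ (sonority 7).
Onset profile 5-3-7 — does not strictly rise throughout.
Coda: /ʃ/ is a fricative (sonority 3), /m/ is a nasal (sonority 4), /d/ is a plosive (sonority 1).
Coda profile 7-3-4-1 — does not strictly fall throughout.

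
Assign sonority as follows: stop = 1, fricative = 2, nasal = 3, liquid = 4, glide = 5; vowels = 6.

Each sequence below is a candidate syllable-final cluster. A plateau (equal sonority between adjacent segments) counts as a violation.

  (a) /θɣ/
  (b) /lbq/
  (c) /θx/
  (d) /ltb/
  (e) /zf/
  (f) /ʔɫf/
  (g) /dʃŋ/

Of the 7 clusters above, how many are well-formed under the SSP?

(a) /θɣ/: profile 2-2 — violates.
(b) /lbq/: profile 4-1-1 — violates.
(c) /θx/: profile 2-2 — violates.
(d) /ltb/: profile 4-1-1 — violates.
(e) /zf/: profile 2-2 — violates.
(f) /ʔɫf/: profile 1-4-2 — violates.
(g) /dʃŋ/: profile 1-2-3 — violates.

0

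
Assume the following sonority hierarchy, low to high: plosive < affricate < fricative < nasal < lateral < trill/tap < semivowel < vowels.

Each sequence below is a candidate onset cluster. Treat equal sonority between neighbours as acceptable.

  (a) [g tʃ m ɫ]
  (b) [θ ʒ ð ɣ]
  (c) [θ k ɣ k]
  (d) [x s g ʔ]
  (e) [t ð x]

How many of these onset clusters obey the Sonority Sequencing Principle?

(a) sonority 1-2-4-5: well-formed.
(b) sonority 3-3-3-3: well-formed.
(c) sonority 3-1-3-1: ill-formed.
(d) sonority 3-3-1-1: ill-formed.
(e) sonority 1-3-3: well-formed.

3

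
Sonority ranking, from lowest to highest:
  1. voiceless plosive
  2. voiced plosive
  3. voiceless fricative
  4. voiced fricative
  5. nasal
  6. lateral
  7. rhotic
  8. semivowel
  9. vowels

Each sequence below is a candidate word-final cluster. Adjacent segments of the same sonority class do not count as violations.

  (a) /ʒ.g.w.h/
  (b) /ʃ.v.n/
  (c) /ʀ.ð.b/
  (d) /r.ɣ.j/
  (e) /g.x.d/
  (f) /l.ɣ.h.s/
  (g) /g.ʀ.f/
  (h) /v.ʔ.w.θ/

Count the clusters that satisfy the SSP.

2

(a) 4-2-8-3 → violates
(b) 3-4-5 → violates
(c) 7-4-2 → obeys
(d) 7-4-8 → violates
(e) 2-3-2 → violates
(f) 6-4-3-3 → obeys
(g) 2-7-3 → violates
(h) 4-1-8-3 → violates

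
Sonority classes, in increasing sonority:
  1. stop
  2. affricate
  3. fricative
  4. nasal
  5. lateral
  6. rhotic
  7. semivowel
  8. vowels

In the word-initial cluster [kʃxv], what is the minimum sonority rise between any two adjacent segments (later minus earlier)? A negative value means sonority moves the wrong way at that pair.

/k/: stop = 1.
/ʃ/: fricative = 3.
/x/: fricative = 3.
/v/: fricative = 3.
/k/→/ʃ/: change +2.
/ʃ/→/x/: change +0.
/x/→/v/: change +0.
Minimum = 0.

0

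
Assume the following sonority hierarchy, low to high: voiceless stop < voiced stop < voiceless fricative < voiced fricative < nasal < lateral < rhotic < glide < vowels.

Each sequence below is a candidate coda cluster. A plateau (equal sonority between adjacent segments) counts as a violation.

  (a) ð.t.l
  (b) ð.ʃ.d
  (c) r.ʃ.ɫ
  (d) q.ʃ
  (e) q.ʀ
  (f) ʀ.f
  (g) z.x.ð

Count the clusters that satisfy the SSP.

(a) 4-1-6 → violates
(b) 4-3-2 → obeys
(c) 7-3-6 → violates
(d) 1-3 → violates
(e) 1-7 → violates
(f) 7-3 → obeys
(g) 4-3-4 → violates

2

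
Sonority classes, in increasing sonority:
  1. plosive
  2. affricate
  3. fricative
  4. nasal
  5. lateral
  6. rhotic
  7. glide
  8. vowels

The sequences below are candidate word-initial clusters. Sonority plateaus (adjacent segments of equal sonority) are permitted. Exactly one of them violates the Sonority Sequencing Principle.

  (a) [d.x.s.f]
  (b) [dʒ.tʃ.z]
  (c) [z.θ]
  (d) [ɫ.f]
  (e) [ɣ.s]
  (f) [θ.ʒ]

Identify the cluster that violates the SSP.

d

(a) [d.x.s.f]: profile 1-3-3-3 — obeys.
(b) [dʒ.tʃ.z]: profile 2-2-3 — obeys.
(c) [z.θ]: profile 3-3 — obeys.
(d) [ɫ.f]: profile 5-3 — violates.
(e) [ɣ.s]: profile 3-3 — obeys.
(f) [θ.ʒ]: profile 3-3 — obeys.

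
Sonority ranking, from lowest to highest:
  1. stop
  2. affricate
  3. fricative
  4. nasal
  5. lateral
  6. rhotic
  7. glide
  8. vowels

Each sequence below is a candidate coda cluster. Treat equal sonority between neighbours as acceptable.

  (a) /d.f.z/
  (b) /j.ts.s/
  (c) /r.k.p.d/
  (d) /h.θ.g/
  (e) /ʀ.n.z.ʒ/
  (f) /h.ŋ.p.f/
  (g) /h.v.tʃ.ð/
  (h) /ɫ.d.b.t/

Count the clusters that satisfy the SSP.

(a) sonority 1-3-3: ill-formed.
(b) sonority 7-2-3: ill-formed.
(c) sonority 6-1-1-1: well-formed.
(d) sonority 3-3-1: well-formed.
(e) sonority 6-4-3-3: well-formed.
(f) sonority 3-4-1-3: ill-formed.
(g) sonority 3-3-2-3: ill-formed.
(h) sonority 5-1-1-1: well-formed.

4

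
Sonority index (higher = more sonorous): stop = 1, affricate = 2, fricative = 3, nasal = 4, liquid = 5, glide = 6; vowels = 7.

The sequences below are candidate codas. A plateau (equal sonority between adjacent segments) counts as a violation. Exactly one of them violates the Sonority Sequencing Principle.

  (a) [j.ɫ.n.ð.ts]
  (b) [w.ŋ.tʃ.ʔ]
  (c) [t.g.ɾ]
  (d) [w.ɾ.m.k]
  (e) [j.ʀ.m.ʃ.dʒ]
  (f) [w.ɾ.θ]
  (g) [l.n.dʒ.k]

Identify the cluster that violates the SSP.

(a) 6-5-4-3-2 → obeys
(b) 6-4-2-1 → obeys
(c) 1-1-5 → violates
(d) 6-5-4-1 → obeys
(e) 6-5-4-3-2 → obeys
(f) 6-5-3 → obeys
(g) 5-4-2-1 → obeys

c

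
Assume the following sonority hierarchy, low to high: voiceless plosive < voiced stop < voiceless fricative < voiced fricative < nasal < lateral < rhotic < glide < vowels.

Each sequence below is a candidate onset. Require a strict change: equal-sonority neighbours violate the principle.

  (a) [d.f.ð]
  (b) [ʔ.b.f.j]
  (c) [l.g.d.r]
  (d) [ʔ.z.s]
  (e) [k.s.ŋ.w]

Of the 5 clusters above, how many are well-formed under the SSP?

3

(a) 2-3-4 → obeys
(b) 1-2-3-8 → obeys
(c) 6-2-2-7 → violates
(d) 1-4-3 → violates
(e) 1-3-5-8 → obeys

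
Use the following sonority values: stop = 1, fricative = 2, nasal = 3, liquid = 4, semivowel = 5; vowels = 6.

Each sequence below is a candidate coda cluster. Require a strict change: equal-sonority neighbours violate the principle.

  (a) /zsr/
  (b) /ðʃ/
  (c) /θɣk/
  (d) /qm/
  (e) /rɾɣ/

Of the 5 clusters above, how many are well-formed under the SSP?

0

(a) sonority 2-2-4: ill-formed.
(b) sonority 2-2: ill-formed.
(c) sonority 2-2-1: ill-formed.
(d) sonority 1-3: ill-formed.
(e) sonority 4-4-2: ill-formed.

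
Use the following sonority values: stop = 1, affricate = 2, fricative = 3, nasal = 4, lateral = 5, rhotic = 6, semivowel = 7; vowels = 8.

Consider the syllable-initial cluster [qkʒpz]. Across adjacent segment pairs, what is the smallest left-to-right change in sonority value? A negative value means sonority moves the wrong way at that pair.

-2

/q/ — stop, sonority 1.
/k/ — stop, sonority 1.
/ʒ/ — fricative, sonority 3.
/p/ — stop, sonority 1.
/z/ — fricative, sonority 3.
/q/→/k/: change +0.
/k/→/ʒ/: change +2.
/ʒ/→/p/: change -2.
/p/→/z/: change +2.
Minimum = -2.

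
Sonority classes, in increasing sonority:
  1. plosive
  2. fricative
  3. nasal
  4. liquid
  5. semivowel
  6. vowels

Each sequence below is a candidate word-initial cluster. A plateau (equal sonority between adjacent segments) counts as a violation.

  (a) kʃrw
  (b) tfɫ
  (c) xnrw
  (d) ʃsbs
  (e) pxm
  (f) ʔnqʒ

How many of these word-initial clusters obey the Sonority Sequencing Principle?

4

(a) kʃrw: profile 1-2-4-5 — obeys.
(b) tfɫ: profile 1-2-4 — obeys.
(c) xnrw: profile 2-3-4-5 — obeys.
(d) ʃsbs: profile 2-2-1-2 — violates.
(e) pxm: profile 1-2-3 — obeys.
(f) ʔnqʒ: profile 1-3-1-2 — violates.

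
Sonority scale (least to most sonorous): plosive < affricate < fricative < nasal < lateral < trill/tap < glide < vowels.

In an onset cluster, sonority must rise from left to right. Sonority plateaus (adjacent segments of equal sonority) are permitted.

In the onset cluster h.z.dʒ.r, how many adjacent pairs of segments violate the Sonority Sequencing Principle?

1

/h/ — fricative, sonority 3.
/z/ — fricative, sonority 3.
/dʒ/ — affricate, sonority 2.
/r/ — trill/tap, sonority 6.
/h/→/z/: 3→3 (plateau, allowed) — ok.
/z/→/dʒ/: 3→2 (does not rise) — violation.
/dʒ/→/r/: 2→6 (rises) — ok.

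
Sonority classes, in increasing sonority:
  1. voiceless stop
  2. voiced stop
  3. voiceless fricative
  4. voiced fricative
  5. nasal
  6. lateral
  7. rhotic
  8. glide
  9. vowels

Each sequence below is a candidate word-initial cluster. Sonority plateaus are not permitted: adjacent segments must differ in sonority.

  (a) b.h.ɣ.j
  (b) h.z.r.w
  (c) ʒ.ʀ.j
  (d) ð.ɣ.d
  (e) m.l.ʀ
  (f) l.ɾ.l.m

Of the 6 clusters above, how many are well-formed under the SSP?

4

(a) 2-3-4-8 → obeys
(b) 3-4-7-8 → obeys
(c) 4-7-8 → obeys
(d) 4-4-2 → violates
(e) 5-6-7 → obeys
(f) 6-7-6-5 → violates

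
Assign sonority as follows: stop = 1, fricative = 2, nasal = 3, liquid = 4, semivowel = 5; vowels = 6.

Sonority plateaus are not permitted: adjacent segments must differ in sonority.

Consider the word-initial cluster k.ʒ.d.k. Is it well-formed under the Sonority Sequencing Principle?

no

/k/: stop = 1.
/ʒ/: fricative = 2.
/d/: stop = 1.
/k/: stop = 1.
The profile is 1-2-1-1. Between /ʒ/ (2) and /d/ (1) sonority does not rise, so the cluster violates the SSP.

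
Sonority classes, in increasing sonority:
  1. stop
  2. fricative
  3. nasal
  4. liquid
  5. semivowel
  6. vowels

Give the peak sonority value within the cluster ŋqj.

5

/ŋ/ is a nasal (sonority 3).
/q/ is a stop (sonority 1).
/j/ is a semivowel (sonority 5).
The maximum is 5.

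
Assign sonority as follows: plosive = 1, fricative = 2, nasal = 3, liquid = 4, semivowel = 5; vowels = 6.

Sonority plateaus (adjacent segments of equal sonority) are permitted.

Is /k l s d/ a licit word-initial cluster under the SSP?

/k/: plosive = 1.
/l/: liquid = 4.
/s/: fricative = 2.
/d/: plosive = 1.
The profile is 1-4-2-1. Between /l/ (4) and /s/ (2) sonority does not rise, so the cluster violates the SSP.

no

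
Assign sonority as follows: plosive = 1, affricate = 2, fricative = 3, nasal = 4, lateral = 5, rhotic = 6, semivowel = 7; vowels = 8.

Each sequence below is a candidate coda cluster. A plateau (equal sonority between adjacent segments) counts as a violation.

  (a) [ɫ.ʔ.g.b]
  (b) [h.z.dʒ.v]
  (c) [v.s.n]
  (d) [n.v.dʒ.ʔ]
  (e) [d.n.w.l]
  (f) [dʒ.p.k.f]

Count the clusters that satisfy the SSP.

(a) sonority 5-1-1-1: ill-formed.
(b) sonority 3-3-2-3: ill-formed.
(c) sonority 3-3-4: ill-formed.
(d) sonority 4-3-2-1: well-formed.
(e) sonority 1-4-7-5: ill-formed.
(f) sonority 2-1-1-3: ill-formed.

1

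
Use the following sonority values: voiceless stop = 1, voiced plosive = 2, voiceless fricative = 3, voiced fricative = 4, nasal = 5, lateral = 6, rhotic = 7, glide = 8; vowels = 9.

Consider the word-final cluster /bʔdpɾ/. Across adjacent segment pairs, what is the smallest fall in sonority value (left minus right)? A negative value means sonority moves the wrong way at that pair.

-6

/b/ is a voiced plosive (sonority 2).
/ʔ/ is a voiceless stop (sonority 1).
/d/ is a voiced plosive (sonority 2).
/p/ is a voiceless stop (sonority 1).
/ɾ/ is a rhotic (sonority 7).
/b/→/ʔ/: change +1.
/ʔ/→/d/: change -1.
/d/→/p/: change +1.
/p/→/ɾ/: change -6.
Minimum = -6.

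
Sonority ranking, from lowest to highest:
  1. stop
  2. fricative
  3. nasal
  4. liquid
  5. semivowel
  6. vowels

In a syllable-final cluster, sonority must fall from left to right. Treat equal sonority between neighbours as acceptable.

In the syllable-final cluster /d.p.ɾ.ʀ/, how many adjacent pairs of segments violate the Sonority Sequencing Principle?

/d/: stop = 1.
/p/: stop = 1.
/ɾ/: liquid = 4.
/ʀ/: liquid = 4.
/d/→/p/: 1→1 (plateau, allowed) — ok.
/p/→/ɾ/: 1→4 (does not fall) — violation.
/ɾ/→/ʀ/: 4→4 (plateau, allowed) — ok.

1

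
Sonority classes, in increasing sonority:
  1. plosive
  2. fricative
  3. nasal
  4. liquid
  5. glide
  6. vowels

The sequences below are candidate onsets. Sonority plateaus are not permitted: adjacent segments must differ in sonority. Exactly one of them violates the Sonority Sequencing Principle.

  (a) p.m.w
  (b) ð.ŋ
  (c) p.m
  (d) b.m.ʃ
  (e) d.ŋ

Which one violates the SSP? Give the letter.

d

(a) 1-3-5 → obeys
(b) 2-3 → obeys
(c) 1-3 → obeys
(d) 1-3-2 → violates
(e) 1-3 → obeys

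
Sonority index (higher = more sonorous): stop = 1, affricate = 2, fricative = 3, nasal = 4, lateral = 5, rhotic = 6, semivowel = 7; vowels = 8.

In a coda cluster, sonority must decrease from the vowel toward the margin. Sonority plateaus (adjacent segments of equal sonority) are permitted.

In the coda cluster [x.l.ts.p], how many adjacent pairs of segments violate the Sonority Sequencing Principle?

/x/ is a fricative (sonority 3).
/l/ is a lateral (sonority 5).
/ts/ is an affricate (sonority 2).
/p/ is a stop (sonority 1).
/x/→/l/: 3→5 (does not fall) — violation.
/l/→/ts/: 5→2 (falls) — ok.
/ts/→/p/: 2→1 (falls) — ok.

1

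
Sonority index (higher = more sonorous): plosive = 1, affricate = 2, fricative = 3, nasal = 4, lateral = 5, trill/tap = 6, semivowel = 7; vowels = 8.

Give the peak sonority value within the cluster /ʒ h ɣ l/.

5

/ʒ/: fricative = 3.
/h/: fricative = 3.
/ɣ/: fricative = 3.
/l/: lateral = 5.
The maximum is 5.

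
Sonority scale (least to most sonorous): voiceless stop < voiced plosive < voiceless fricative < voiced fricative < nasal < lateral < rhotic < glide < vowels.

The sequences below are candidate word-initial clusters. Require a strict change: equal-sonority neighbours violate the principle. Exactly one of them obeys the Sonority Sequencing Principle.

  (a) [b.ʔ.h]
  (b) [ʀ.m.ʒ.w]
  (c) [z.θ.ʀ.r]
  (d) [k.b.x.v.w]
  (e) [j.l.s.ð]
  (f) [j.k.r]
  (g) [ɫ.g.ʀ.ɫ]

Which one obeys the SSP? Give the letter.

d

(a) 2-1-3 → violates
(b) 7-5-4-8 → violates
(c) 4-3-7-7 → violates
(d) 1-2-3-4-8 → obeys
(e) 8-6-3-4 → violates
(f) 8-1-7 → violates
(g) 6-2-7-6 → violates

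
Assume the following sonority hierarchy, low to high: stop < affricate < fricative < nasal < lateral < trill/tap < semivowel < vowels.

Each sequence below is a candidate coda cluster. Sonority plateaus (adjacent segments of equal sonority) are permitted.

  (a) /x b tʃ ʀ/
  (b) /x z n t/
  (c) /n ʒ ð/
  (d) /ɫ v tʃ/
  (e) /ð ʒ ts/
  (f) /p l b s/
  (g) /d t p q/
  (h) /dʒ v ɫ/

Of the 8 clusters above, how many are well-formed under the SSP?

4

(a) /x b tʃ ʀ/: profile 3-1-2-6 — violates.
(b) /x z n t/: profile 3-3-4-1 — violates.
(c) /n ʒ ð/: profile 4-3-3 — obeys.
(d) /ɫ v tʃ/: profile 5-3-2 — obeys.
(e) /ð ʒ ts/: profile 3-3-2 — obeys.
(f) /p l b s/: profile 1-5-1-3 — violates.
(g) /d t p q/: profile 1-1-1-1 — obeys.
(h) /dʒ v ɫ/: profile 2-3-5 — violates.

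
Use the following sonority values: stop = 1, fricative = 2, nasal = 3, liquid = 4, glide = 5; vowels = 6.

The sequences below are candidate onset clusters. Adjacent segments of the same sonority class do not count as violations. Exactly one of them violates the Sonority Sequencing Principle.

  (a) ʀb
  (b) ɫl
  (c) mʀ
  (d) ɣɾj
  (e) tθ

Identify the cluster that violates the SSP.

(a) 4-1 → violates
(b) 4-4 → obeys
(c) 3-4 → obeys
(d) 2-4-5 → obeys
(e) 1-2 → obeys

a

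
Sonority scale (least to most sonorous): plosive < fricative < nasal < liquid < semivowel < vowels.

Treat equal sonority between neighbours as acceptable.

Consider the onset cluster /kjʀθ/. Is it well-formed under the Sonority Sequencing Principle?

no

/k/ is a plosive (sonority 1).
/j/ is a semivowel (sonority 5).
/ʀ/ is a liquid (sonority 4).
/θ/ is a fricative (sonority 2).
The profile is 1-5-4-2. Between /j/ (5) and /ʀ/ (4) sonority does not rise, so the cluster violates the SSP.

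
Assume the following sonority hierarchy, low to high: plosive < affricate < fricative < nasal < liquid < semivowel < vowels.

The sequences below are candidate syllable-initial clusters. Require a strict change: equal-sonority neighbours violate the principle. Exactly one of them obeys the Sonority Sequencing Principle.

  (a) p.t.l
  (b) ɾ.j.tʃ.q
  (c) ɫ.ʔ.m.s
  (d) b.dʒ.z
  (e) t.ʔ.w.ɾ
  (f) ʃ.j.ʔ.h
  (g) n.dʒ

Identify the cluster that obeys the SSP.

(a) 1-1-5 → violates
(b) 5-6-2-1 → violates
(c) 5-1-4-3 → violates
(d) 1-2-3 → obeys
(e) 1-1-6-5 → violates
(f) 3-6-1-3 → violates
(g) 4-2 → violates

d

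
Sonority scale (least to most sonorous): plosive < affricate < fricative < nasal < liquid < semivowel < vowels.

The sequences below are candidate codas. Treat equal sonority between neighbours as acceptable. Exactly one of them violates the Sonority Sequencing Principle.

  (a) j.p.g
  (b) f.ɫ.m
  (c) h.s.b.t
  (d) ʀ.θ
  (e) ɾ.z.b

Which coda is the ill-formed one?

(a) j.p.g: profile 6-1-1 — obeys.
(b) f.ɫ.m: profile 3-5-4 — violates.
(c) h.s.b.t: profile 3-3-1-1 — obeys.
(d) ʀ.θ: profile 5-3 — obeys.
(e) ɾ.z.b: profile 5-3-1 — obeys.

b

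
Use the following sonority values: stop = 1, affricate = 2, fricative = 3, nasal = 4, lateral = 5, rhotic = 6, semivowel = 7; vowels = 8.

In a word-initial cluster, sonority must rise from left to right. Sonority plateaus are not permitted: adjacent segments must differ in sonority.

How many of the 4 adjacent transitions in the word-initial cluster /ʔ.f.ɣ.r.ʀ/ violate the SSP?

/ʔ/ — stop, sonority 1.
/f/ — fricative, sonority 3.
/ɣ/ — fricative, sonority 3.
/r/ — rhotic, sonority 6.
/ʀ/ — rhotic, sonority 6.
/ʔ/→/f/: 1→3 (rises) — ok.
/f/→/ɣ/: 3→3 (plateau) — violation.
/ɣ/→/r/: 3→6 (rises) — ok.
/r/→/ʀ/: 6→6 (plateau) — violation.

2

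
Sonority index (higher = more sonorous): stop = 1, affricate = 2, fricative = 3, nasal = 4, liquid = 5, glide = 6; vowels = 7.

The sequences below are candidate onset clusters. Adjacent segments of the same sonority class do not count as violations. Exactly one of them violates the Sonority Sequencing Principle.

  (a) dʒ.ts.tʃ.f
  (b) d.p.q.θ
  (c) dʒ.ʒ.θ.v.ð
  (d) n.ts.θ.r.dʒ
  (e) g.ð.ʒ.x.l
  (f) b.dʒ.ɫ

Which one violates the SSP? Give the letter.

(a) dʒ.ts.tʃ.f: profile 2-2-2-3 — obeys.
(b) d.p.q.θ: profile 1-1-1-3 — obeys.
(c) dʒ.ʒ.θ.v.ð: profile 2-3-3-3-3 — obeys.
(d) n.ts.θ.r.dʒ: profile 4-2-3-5-2 — violates.
(e) g.ð.ʒ.x.l: profile 1-3-3-3-5 — obeys.
(f) b.dʒ.ɫ: profile 1-2-5 — obeys.

d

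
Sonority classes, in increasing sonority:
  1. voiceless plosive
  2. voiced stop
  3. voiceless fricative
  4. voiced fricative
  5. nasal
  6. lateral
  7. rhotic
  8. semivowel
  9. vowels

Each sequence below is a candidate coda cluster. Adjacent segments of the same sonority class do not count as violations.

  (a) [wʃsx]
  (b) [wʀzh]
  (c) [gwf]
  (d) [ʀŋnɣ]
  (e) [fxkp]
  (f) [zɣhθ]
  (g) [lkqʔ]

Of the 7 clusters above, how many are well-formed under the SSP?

(a) 8-3-3-3 → obeys
(b) 8-7-4-3 → obeys
(c) 2-8-3 → violates
(d) 7-5-5-4 → obeys
(e) 3-3-1-1 → obeys
(f) 4-4-3-3 → obeys
(g) 6-1-1-1 → obeys

6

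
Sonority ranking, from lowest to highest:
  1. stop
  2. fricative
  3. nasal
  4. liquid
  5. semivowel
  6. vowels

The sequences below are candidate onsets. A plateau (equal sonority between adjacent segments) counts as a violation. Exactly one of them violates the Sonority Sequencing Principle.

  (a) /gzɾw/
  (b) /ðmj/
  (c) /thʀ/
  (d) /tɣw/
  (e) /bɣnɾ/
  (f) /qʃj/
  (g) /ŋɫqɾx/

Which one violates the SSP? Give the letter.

g

(a) sonority 1-2-4-5: well-formed.
(b) sonority 2-3-5: well-formed.
(c) sonority 1-2-4: well-formed.
(d) sonority 1-2-5: well-formed.
(e) sonority 1-2-3-4: well-formed.
(f) sonority 1-2-5: well-formed.
(g) sonority 3-4-1-4-2: ill-formed.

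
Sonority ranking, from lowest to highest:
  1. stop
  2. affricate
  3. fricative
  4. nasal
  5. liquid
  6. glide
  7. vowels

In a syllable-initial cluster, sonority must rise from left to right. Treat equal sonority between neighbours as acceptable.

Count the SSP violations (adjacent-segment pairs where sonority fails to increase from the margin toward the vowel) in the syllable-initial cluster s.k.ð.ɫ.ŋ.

/s/ is a fricative (sonority 3).
/k/ is a stop (sonority 1).
/ð/ is a fricative (sonority 3).
/ɫ/ is a liquid (sonority 5).
/ŋ/ is a nasal (sonority 4).
/s/→/k/: 3→1 (does not rise) — violation.
/k/→/ð/: 1→3 (rises) — ok.
/ð/→/ɫ/: 3→5 (rises) — ok.
/ɫ/→/ŋ/: 5→4 (does not rise) — violation.

2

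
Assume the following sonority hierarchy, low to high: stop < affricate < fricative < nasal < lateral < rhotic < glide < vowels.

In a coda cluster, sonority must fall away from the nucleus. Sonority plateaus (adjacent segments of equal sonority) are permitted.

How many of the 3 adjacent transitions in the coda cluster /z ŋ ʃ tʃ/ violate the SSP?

/z/ — fricative, sonority 3.
/ŋ/ — nasal, sonority 4.
/ʃ/ — fricative, sonority 3.
/tʃ/ — affricate, sonority 2.
/z/→/ŋ/: 3→4 (does not fall) — violation.
/ŋ/→/ʃ/: 4→3 (falls) — ok.
/ʃ/→/tʃ/: 3→2 (falls) — ok.

1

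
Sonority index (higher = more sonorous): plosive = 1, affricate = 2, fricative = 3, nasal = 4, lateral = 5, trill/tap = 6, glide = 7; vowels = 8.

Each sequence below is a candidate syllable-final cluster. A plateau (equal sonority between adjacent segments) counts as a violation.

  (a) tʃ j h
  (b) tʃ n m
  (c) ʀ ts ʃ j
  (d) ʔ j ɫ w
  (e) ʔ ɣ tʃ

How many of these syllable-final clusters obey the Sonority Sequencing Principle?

(a) sonority 2-7-3: ill-formed.
(b) sonority 2-4-4: ill-formed.
(c) sonority 6-2-3-7: ill-formed.
(d) sonority 1-7-5-7: ill-formed.
(e) sonority 1-3-2: ill-formed.

0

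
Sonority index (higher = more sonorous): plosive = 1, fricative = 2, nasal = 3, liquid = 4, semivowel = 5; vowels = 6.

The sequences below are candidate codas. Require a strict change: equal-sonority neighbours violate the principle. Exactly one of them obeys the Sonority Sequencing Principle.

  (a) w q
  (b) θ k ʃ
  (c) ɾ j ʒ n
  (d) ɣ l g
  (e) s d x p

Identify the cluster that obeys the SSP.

(a) sonority 5-1: well-formed.
(b) sonority 2-1-2: ill-formed.
(c) sonority 4-5-2-3: ill-formed.
(d) sonority 2-4-1: ill-formed.
(e) sonority 2-1-2-1: ill-formed.

a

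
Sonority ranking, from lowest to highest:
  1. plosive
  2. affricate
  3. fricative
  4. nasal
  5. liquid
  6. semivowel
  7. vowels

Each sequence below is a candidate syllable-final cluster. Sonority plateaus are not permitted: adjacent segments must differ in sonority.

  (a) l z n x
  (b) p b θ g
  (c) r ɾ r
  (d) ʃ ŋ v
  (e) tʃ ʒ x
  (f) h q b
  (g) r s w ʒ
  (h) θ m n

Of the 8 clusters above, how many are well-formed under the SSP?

(a) 5-3-4-3 → violates
(b) 1-1-3-1 → violates
(c) 5-5-5 → violates
(d) 3-4-3 → violates
(e) 2-3-3 → violates
(f) 3-1-1 → violates
(g) 5-3-6-3 → violates
(h) 3-4-4 → violates

0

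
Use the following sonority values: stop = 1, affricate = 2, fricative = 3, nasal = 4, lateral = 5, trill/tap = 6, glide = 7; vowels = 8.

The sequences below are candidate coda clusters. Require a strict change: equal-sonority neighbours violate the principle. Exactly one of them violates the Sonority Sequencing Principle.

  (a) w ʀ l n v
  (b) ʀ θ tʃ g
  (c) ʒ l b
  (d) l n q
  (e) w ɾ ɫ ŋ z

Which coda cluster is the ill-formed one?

c

(a) w ʀ l n v: profile 7-6-5-4-3 — obeys.
(b) ʀ θ tʃ g: profile 6-3-2-1 — obeys.
(c) ʒ l b: profile 3-5-1 — violates.
(d) l n q: profile 5-4-1 — obeys.
(e) w ɾ ɫ ŋ z: profile 7-6-5-4-3 — obeys.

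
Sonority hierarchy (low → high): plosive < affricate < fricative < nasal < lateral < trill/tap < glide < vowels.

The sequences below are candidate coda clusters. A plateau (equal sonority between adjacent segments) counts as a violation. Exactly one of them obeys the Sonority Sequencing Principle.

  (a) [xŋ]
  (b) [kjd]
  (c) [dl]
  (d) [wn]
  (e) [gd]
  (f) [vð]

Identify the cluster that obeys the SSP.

(a) [xŋ]: profile 3-4 — violates.
(b) [kjd]: profile 1-7-1 — violates.
(c) [dl]: profile 1-5 — violates.
(d) [wn]: profile 7-4 — obeys.
(e) [gd]: profile 1-1 — violates.
(f) [vð]: profile 3-3 — violates.

d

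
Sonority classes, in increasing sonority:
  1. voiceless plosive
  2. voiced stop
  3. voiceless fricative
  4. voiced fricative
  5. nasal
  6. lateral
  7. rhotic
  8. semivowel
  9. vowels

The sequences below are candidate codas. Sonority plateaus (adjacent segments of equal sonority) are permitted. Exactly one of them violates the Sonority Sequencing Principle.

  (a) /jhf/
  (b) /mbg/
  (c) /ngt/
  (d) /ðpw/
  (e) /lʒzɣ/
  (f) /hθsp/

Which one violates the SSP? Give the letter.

d

(a) /jhf/: profile 8-3-3 — obeys.
(b) /mbg/: profile 5-2-2 — obeys.
(c) /ngt/: profile 5-2-1 — obeys.
(d) /ðpw/: profile 4-1-8 — violates.
(e) /lʒzɣ/: profile 6-4-4-4 — obeys.
(f) /hθsp/: profile 3-3-3-1 — obeys.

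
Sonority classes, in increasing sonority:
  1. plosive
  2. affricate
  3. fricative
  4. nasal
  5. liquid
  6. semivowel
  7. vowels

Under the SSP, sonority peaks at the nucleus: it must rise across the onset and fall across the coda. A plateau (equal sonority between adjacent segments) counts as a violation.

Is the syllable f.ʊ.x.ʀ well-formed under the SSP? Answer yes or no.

no

Onset: /f/ is a fricative (sonority 3); then the nucleus /ʊ/ (sonority 7).
Onset profile 3-7 — rises to the nucleus.
Coda: /x/ is a fricative (sonority 3), /ʀ/ is a liquid (sonority 5).
Coda profile 7-3-5 — does not strictly fall throughout.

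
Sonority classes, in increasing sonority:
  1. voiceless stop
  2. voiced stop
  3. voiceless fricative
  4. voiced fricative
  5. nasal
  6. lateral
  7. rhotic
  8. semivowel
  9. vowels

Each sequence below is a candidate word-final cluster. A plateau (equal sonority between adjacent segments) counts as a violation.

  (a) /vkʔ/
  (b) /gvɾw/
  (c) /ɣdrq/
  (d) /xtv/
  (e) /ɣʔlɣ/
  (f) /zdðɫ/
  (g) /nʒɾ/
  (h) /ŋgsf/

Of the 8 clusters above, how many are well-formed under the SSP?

0

(a) /vkʔ/: profile 4-1-1 — violates.
(b) /gvɾw/: profile 2-4-7-8 — violates.
(c) /ɣdrq/: profile 4-2-7-1 — violates.
(d) /xtv/: profile 3-1-4 — violates.
(e) /ɣʔlɣ/: profile 4-1-6-4 — violates.
(f) /zdðɫ/: profile 4-2-4-6 — violates.
(g) /nʒɾ/: profile 5-4-7 — violates.
(h) /ŋgsf/: profile 5-2-3-3 — violates.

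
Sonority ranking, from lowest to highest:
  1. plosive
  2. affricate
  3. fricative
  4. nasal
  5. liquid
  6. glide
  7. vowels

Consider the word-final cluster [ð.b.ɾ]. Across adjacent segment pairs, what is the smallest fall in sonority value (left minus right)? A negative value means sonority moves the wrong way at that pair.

-4

/ð/: fricative = 3.
/b/: plosive = 1.
/ɾ/: liquid = 5.
/ð/→/b/: change +2.
/b/→/ɾ/: change -4.
Minimum = -4.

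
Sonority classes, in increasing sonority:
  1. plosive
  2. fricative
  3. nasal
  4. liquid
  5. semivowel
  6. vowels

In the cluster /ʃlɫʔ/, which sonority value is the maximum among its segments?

/ʃ/: fricative = 2.
/l/: liquid = 4.
/ɫ/: liquid = 4.
/ʔ/: plosive = 1.
The maximum is 4.

4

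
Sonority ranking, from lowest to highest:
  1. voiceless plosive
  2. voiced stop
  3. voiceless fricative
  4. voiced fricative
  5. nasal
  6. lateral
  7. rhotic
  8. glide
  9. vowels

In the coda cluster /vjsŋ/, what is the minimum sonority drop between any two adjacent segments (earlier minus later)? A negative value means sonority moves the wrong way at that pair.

-4

/v/ — voiced fricative, sonority 4.
/j/ — glide, sonority 8.
/s/ — voiceless fricative, sonority 3.
/ŋ/ — nasal, sonority 5.
/v/→/j/: change -4.
/j/→/s/: change +5.
/s/→/ŋ/: change -2.
Minimum = -4.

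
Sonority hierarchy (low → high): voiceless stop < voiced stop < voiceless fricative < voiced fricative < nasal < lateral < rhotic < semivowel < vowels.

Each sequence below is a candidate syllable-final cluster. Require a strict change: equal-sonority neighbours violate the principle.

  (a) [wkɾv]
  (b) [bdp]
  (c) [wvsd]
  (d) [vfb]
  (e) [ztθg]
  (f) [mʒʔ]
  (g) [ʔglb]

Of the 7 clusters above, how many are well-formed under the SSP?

3

(a) 8-1-7-4 → violates
(b) 2-2-1 → violates
(c) 8-4-3-2 → obeys
(d) 4-3-2 → obeys
(e) 4-1-3-2 → violates
(f) 5-4-1 → obeys
(g) 1-2-6-2 → violates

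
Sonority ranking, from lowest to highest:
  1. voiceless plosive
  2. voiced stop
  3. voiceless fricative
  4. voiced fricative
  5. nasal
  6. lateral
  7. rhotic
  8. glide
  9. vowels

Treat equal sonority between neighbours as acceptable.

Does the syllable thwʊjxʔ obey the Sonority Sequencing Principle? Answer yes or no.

yes

Onset: /t/ is a voiceless plosive (sonority 1), /h/ is a voiceless fricative (sonority 3), /w/ is a glide (sonority 8); then the nucleus /ʊ/ (sonority 9).
Onset profile 1-3-8-9 — rises to the nucleus.
Coda: /j/ is a glide (sonority 8), /x/ is a voiceless fricative (sonority 3), /ʔ/ is a voiceless plosive (sonority 1).
Coda profile 9-8-3-1 — falls from the nucleus.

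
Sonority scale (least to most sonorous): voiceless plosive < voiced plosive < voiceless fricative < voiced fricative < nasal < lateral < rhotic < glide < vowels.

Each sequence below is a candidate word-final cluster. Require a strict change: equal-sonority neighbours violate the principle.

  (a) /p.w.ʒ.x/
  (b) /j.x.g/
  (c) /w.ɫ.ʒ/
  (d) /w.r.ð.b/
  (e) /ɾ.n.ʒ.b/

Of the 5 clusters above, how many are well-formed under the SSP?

4

(a) 1-8-4-3 → violates
(b) 8-3-2 → obeys
(c) 8-6-4 → obeys
(d) 8-7-4-2 → obeys
(e) 7-5-4-2 → obeys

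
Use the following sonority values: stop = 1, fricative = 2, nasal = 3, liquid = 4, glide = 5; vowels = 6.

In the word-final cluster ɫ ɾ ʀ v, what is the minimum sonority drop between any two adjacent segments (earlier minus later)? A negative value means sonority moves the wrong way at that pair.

/ɫ/: liquid = 4.
/ɾ/: liquid = 4.
/ʀ/: liquid = 4.
/v/: fricative = 2.
/ɫ/→/ɾ/: change +0.
/ɾ/→/ʀ/: change +0.
/ʀ/→/v/: change +2.
Minimum = 0.

0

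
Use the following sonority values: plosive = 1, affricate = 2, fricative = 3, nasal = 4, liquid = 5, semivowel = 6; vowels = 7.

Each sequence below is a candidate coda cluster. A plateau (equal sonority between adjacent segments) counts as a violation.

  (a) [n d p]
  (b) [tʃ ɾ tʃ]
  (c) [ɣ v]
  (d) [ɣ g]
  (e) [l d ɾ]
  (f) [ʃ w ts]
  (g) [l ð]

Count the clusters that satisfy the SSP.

2

(a) [n d p]: profile 4-1-1 — violates.
(b) [tʃ ɾ tʃ]: profile 2-5-2 — violates.
(c) [ɣ v]: profile 3-3 — violates.
(d) [ɣ g]: profile 3-1 — obeys.
(e) [l d ɾ]: profile 5-1-5 — violates.
(f) [ʃ w ts]: profile 3-6-2 — violates.
(g) [l ð]: profile 5-3 — obeys.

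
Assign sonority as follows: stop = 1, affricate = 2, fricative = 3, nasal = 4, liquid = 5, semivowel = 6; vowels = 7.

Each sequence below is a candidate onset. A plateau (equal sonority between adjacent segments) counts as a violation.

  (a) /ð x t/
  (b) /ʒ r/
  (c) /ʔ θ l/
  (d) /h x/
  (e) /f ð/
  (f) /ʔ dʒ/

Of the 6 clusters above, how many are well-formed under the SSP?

(a) /ð x t/: profile 3-3-1 — violates.
(b) /ʒ r/: profile 3-5 — obeys.
(c) /ʔ θ l/: profile 1-3-5 — obeys.
(d) /h x/: profile 3-3 — violates.
(e) /f ð/: profile 3-3 — violates.
(f) /ʔ dʒ/: profile 1-2 — obeys.

3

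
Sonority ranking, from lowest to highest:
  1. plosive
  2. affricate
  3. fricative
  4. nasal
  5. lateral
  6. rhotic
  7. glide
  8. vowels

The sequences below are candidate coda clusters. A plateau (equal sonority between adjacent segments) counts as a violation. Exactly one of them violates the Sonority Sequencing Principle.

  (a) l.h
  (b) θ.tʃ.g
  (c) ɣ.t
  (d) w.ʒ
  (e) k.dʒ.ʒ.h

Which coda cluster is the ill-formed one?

(a) l.h: profile 5-3 — obeys.
(b) θ.tʃ.g: profile 3-2-1 — obeys.
(c) ɣ.t: profile 3-1 — obeys.
(d) w.ʒ: profile 7-3 — obeys.
(e) k.dʒ.ʒ.h: profile 1-2-3-3 — violates.

e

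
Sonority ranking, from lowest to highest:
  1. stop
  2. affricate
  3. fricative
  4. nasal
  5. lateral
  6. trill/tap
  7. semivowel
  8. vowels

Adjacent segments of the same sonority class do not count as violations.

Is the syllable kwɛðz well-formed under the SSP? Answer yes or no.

yes

Onset: /k/ is a stop (sonority 1), /w/ is a semivowel (sonority 7); then the nucleus /ɛ/ (sonority 8).
Onset profile 1-7-8 — rises to the nucleus.
Coda: /ð/ is a fricative (sonority 3), /z/ is a fricative (sonority 3).
Coda profile 8-3-3 — falls from the nucleus.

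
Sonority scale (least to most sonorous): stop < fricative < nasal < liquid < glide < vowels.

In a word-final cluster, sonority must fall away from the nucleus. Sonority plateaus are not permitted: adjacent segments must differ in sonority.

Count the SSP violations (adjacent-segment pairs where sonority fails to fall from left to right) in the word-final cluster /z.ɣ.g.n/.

/z/: fricative = 2.
/ɣ/: fricative = 2.
/g/: stop = 1.
/n/: nasal = 3.
/z/→/ɣ/: 2→2 (plateau) — violation.
/ɣ/→/g/: 2→1 (falls) — ok.
/g/→/n/: 1→3 (does not fall) — violation.

2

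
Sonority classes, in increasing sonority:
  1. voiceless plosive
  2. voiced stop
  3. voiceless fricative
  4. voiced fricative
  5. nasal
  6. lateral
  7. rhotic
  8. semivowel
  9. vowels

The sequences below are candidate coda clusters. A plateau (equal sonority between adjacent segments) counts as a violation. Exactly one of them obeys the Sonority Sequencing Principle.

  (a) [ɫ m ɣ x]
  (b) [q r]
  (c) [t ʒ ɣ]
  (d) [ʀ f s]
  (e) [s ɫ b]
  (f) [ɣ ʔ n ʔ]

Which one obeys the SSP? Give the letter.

(a) [ɫ m ɣ x]: profile 6-5-4-3 — obeys.
(b) [q r]: profile 1-7 — violates.
(c) [t ʒ ɣ]: profile 1-4-4 — violates.
(d) [ʀ f s]: profile 7-3-3 — violates.
(e) [s ɫ b]: profile 3-6-2 — violates.
(f) [ɣ ʔ n ʔ]: profile 4-1-5-1 — violates.

a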